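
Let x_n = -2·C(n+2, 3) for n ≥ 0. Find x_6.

-112

C(8, 3) = 56, so x_6 = -112.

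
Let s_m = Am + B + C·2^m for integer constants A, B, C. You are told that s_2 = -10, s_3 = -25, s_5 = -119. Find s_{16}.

-262124

Write the equations: 2A + B + 4C = -10; 3A + B + 8C = -25; 5A + B + 32C = -119.
Subtracting the first from the second: A + 4C = -15.
Subtracting the second from the third: 2A + 24C = -94.
Solving: C = -4, A = 1, then B = 4.
So s_m = 1·m + 4 + (-4)·2^m; at m=16 this is -262124.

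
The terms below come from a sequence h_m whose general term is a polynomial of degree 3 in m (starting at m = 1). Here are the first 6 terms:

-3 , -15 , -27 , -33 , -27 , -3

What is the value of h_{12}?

855

1st diffs: -12, -12, -6, 6, 24.
2nd diffs: 0, 6, 12, 18.
3rd diffs: 6, 6, 6 (constant).
Newton forward-difference form: h_m = -3 + (-12)·C(m-1,1) + 6·C(m-1,3).
At m = 12: m-1 = 11, so h_{12} = -3 - 132 + 990 = 855.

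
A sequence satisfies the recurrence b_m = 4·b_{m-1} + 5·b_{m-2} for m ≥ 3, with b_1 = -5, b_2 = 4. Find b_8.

Applying the relation repeatedly:
b_3 = -9, b_4 = -16, b_5 = -109, b_6 = -516, b_7 = -2609, b_8 = -13016.
(Characteristic roots are 5 and -1.)

-13016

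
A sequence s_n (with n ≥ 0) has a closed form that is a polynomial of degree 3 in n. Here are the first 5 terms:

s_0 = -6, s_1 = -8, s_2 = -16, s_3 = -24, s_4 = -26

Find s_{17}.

1st diffs: -2, -8, -8, -2.
2nd diffs: -6, 0, 6.
3rd diffs: 6, 6 (constant).
So s_n = n^3 - 6n^2 + 3n - 6.
Evaluating at n = 17 gives s_{17} = 3224.

3224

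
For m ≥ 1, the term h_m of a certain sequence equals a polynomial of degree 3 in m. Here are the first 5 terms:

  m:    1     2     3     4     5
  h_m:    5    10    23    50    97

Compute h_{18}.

5258

1st diffs: 5, 13, 27, 47.
2nd diffs: 8, 14, 20.
3rd diffs: 6, 6 (constant).
Newton forward-difference form: h_m = 5 + 5·C(m-1,1) + 8·C(m-1,2) + 6·C(m-1,3).
At m = 18: m-1 = 17, so h_{18} = 5 + 85 + 1088 + 4080 = 5258.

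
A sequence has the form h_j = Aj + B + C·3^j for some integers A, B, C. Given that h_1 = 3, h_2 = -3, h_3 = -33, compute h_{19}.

Write the equations: A + B + 3C = 3; 2A + B + 9C = -3; 3A + B + 27C = -33.
Subtracting the first from the second: A + 6C = -6.
Subtracting the second from the third: A + 18C = -30.
Solving: C = -2, A = 6, then B = 3.
Therefore h_{19} = 114 + 3 + (-2)·1162261467 = -2324522817.

-2324522817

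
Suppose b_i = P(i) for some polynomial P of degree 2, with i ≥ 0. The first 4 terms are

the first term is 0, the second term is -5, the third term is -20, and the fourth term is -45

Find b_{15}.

-1125

1st diffs: -5, -15, -25.
2nd diffs: -10, -10 (constant).
Newton forward-difference form: b_i = (-5)·C(i,1) + (-10)·C(i,2).
At i = 15: i = 15, so b_{15} = -75 - 1050 = -1125.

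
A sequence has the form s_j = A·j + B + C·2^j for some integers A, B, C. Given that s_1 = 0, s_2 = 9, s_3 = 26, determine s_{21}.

Write the equations: A + B + 2C = 0; 2A + B + 4C = 9; 3A + B + 8C = 26.
Subtracting the first from the second: A + 2C = 9.
Subtracting the second from the third: A + 4C = 17.
Solving: C = 4, A = 1, then B = -9.
Therefore s_{21} = 21 + (-9) + 4·2097152 = 8388620.

8388620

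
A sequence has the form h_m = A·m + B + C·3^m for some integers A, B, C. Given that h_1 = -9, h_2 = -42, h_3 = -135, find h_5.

Plug in m = 1, 2, 3: A + B + 3C = -9; 2A + B + 9C = -42; 3A + B + 27C = -135.
Subtracting the first from the second: A + 6C = -33.
Subtracting the second from the third: A + 18C = -93.
Solving: C = -5, A = -3, then B = 9.
Hence h_5 = -3·5 + 9 + (-5)·243 = -1221.

-1221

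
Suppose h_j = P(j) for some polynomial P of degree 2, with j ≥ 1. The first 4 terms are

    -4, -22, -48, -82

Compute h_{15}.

1st diffs: -18, -26, -34.
2nd diffs: -8, -8 (constant).
Newton forward-difference form: h_j = -4 + (-18)·C(j-1,1) + (-8)·C(j-1,2).
At j = 15: j-1 = 14, so h_{15} = -4 - 252 - 728 = -984.

-984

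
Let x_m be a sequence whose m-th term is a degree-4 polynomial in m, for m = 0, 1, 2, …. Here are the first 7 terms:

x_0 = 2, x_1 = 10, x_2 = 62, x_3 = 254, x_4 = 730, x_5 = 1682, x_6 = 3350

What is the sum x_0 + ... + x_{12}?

143650

1st diffs: 8, 52, 192, 476, 952, 1668.
2nd diffs: 44, 140, 284, 476, 716.
3rd diffs: 96, 144, 192, 240.
4th diffs: 48, 48, 48 (constant).
Newton forward-difference form: x_m = 2 + 8·C(m,1) + 44·C(m,2) + 96·C(m,3) + 48·C(m,4).
Continuing: …, 6022, 10034, 15770, 23662, …, x_{12} = 47882.
Summing m = 0..12 (13 terms) gives 143650.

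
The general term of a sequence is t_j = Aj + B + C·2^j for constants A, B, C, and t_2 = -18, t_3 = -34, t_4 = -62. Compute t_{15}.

-98362

Plug in j = 2, 3, 4: 2A + B + 4C = -18; 3A + B + 8C = -34; 4A + B + 16C = -62.
Subtracting the first from the second: A + 4C = -16.
Subtracting the second from the third: A + 8C = -28.
Solving: C = -3, A = -4, then B = 2.
Hence t_{15} = -4·15 + 2 + (-3)·32768 = -98362.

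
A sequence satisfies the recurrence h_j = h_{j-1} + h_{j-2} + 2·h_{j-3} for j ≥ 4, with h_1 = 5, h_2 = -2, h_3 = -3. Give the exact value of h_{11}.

-2

Compute successive terms:
h_4 = 5;  h_5 = -2;  h_6 = -3;  h_7 = 5;  h_8 = -2;  h_9 = -3;  h_{10} = 5;  h_{11} = -2.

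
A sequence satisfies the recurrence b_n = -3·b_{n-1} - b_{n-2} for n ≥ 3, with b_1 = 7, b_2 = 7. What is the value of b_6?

532

b_3 = -28  b_4 = 77  b_5 = -203  b_6 = 532.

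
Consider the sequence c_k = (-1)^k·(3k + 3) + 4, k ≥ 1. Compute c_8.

(-1)^8 = 1; 3k + 3 at k=8 is 27; so c_8 = 31.

31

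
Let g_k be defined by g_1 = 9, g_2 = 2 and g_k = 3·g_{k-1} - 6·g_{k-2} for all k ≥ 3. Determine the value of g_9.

Applying the relation repeatedly:
g_3 = -48; g_4 = -156; g_5 = -180; g_6 = 396; g_7 = 2268; g_8 = 4428; g_9 = -324.

-324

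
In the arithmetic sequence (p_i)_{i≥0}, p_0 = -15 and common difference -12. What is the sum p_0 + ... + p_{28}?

p_i = -15 + (i - 0)·(-12).
p_{28} = -351; S = 29·(-15 + (-351))/2 = -5307.

-5307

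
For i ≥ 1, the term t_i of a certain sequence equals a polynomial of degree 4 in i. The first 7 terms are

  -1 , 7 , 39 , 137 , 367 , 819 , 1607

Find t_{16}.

1st diffs: 8, 32, 98, 230, 452, 788.
2nd diffs: 24, 66, 132, 222, 336.
3rd diffs: 42, 66, 90, 114.
4th diffs: 24, 24, 24 (constant).
Newton forward-difference form: t_i = -1 + 8·C(i-1,1) + 24·C(i-1,2) + 42·C(i-1,3) + 24·C(i-1,4).
At i = 16: i-1 = 15, so t_{16} = -1 + 120 + 2520 + 19110 + 32760 = 54509.

54509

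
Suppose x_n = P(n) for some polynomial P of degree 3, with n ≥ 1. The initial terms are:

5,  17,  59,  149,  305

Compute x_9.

1st diffs: 12, 42, 90, 156.
2nd diffs: 30, 48, 66.
3rd diffs: 18, 18 (constant).
Newton forward-difference form: x_n = 5 + 12·C(n-1,1) + 30·C(n-1,2) + 18·C(n-1,3).
At n = 9: n-1 = 8, so x_9 = 5 + 96 + 840 + 1008 = 1949.

1949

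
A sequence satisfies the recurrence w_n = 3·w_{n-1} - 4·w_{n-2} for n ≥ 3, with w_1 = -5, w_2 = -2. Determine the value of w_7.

-130

w_3 = 14;  w_4 = 50;  w_5 = 94;  w_6 = 82;  w_7 = -130.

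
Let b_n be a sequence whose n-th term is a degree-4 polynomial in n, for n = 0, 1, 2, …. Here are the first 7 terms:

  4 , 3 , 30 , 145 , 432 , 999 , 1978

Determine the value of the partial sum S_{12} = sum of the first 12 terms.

1st diffs: -1, 27, 115, 287, 567, 979.
2nd diffs: 28, 88, 172, 280, 412.
3rd diffs: 60, 84, 108, 132.
4th diffs: 24, 24, 24 (constant).
Newton forward-difference form: b_n = 4 + (-1)·C(n,1) + 28·C(n,2) + 60·C(n,3) + 24·C(n,4).
Continuing: …, 3525, 5820, 9067, 13494, …, b_{11} = 19353.
Summing n = 0..11 (12 terms) gives 54850.

54850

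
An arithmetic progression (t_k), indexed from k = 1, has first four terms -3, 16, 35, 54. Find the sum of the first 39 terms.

13962

Common difference d = 19.
t_k = -3 + (k - 1)·19.
t_{39} = 719; S = 39·(-3 + 719)/2 = 13962.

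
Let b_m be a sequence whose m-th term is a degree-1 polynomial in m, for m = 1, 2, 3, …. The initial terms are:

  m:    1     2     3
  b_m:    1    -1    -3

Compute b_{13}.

-23

1st diffs: -2, -2 (constant).
So b_m = -2m + 3.
Evaluating at m = 13 gives b_{13} = -23.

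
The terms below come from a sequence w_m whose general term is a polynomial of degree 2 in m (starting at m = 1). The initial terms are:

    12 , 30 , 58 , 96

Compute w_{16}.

1332

1st diffs: 18, 28, 38.
2nd diffs: 10, 10 (constant).
Newton forward-difference form: w_m = 12 + 18·C(m-1,1) + 10·C(m-1,2).
At m = 16: m-1 = 15, so w_{16} = 12 + 270 + 1050 = 1332.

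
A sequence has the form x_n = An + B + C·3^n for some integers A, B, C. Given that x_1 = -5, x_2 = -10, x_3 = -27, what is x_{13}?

At n = 1, 2, 3: A + B + 3C = -5; 2A + B + 9C = -10; 3A + B + 27C = -27.
Subtracting the first from the second: A + 6C = -5.
Subtracting the second from the third: A + 18C = -17.
Solving: C = -1, A = 1, then B = -3.
Hence x_{13} = 1·13 + (-3) + (-1)·1594323 = -1594313.

-1594313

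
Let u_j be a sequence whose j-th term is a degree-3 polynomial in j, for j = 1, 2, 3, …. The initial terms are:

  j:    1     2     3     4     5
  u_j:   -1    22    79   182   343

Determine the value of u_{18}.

1st diffs: 23, 57, 103, 161.
2nd diffs: 34, 46, 58.
3rd diffs: 12, 12 (constant).
So u_j = 2j^3 + 5j^2 - 6j - 2.
Evaluating at j = 18 gives u_{18} = 13174.

13174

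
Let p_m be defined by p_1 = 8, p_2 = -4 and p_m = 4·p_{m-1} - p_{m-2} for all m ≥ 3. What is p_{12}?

-3469404

Compute successive terms:
p_3 = -24, p_4 = -92, p_5 = -344, p_6 = -1284, p_7 = -4792, p_8 = -17884, p_9 = -66744, p_{10} = -249092, p_{11} = -929624, p_{12} = -3469404.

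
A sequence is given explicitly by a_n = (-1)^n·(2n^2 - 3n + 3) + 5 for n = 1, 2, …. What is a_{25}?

-1173

(-1)^25 = -1; 2n^2 - 3n + 3 at n=25 is 1178; so a_{25} = -1173.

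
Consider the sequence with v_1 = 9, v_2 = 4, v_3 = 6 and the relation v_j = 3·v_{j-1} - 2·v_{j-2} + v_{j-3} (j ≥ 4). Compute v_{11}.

7751

Iterate the recurrence:
v_4 = 19  v_5 = 49  v_6 = 115  v_7 = 266  v_8 = 617  v_9 = 1434  v_{10} = 3334  v_{11} = 7751.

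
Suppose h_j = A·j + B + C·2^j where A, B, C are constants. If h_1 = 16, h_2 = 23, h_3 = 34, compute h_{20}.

2097221

The three given values yield: A + B + 2C = 16; 2A + B + 4C = 23; 3A + B + 8C = 34.
Subtracting the first from the second: A + 2C = 7.
Subtracting the second from the third: A + 4C = 11.
Solving: C = 2, A = 3, then B = 9.
So h_j = 3·j + 9 + 2·2^j; at j=20 this is 2097221.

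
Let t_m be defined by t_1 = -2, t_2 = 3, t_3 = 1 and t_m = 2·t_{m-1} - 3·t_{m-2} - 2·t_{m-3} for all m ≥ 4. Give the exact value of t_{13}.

-2927

Compute successive terms:
t_4 = -3, t_5 = -15, t_6 = -23, t_7 = 5, t_8 = 109, t_9 = 249, t_{10} = 161, t_{11} = -643, t_{12} = -2267, t_{13} = -2927.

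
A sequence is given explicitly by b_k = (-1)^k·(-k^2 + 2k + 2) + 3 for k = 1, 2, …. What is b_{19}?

324

(-1)^19 = -1; -k^2 + 2k + 2 at k=19 is -321; so b_{19} = 324.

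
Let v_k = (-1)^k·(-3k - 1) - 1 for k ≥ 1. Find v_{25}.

(-1)^25 = -1; -3k - 1 at k=25 is -76; so v_{25} = 75.

75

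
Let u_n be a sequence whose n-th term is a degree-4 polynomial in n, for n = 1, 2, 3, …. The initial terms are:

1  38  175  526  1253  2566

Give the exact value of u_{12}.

40558

1st diffs: 37, 137, 351, 727, 1313.
2nd diffs: 100, 214, 376, 586.
3rd diffs: 114, 162, 210.
4th diffs: 48, 48 (constant).
Newton forward-difference form: u_n = 1 + 37·C(n-1,1) + 100·C(n-1,2) + 114·C(n-1,3) + 48·C(n-1,4).
At n = 12: n-1 = 11, so u_{12} = 1 + 407 + 5500 + 18810 + 15840 = 40558.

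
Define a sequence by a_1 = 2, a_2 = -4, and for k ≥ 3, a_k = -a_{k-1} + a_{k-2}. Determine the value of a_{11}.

Step forward from the initial values:
a_3 = 6, a_4 = -10, a_5 = 16, a_6 = -26, a_7 = 42, a_8 = -68, a_9 = 110, a_{10} = -178, a_{11} = 288.

288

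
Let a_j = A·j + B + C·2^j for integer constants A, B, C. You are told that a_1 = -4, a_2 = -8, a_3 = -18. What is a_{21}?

Plug in j = 1, 2, 3: A + B + 2C = -4; 2A + B + 4C = -8; 3A + B + 8C = -18.
Subtracting the first from the second: A + 2C = -4.
Subtracting the second from the third: A + 4C = -10.
Solving: C = -3, A = 2, then B = 0.
So a_j = 2·j + 0 + (-3)·2^j; at j=21 this is -6291414.

-6291414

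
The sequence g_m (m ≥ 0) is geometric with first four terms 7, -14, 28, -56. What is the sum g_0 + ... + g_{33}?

Common ratio r = -2.
g_m = 7·(-2)^(m-0).
S = 7·((-2)^34 - 1)/(-2 - 1) = 7·(17179869184 - 1)/(-3) = -40086361427.

-40086361427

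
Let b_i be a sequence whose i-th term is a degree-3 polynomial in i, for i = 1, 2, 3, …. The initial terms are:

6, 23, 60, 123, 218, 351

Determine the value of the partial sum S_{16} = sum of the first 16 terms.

24256

1st diffs: 17, 37, 63, 95, 133.
2nd diffs: 20, 26, 32, 38.
3rd diffs: 6, 6, 6 (constant).
Newton forward-difference form: b_i = 6 + 17·C(i-1,1) + 20·C(i-1,2) + 6·C(i-1,3).
Continuing: …, 528, 755, 1038, 1383, …, b_{16} = 5091.
Summing i = 1..16 (16 terms) gives 24256.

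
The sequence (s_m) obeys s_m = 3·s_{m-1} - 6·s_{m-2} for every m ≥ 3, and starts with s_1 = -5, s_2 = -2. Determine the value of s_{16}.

Compute successive terms:
s_3 = 24;  s_4 = 84;  s_5 = 108;  …;  s_{13} = -119556;  s_{14} = -644436;  s_{15} = -1215972;  s_{16} = 218700.

218700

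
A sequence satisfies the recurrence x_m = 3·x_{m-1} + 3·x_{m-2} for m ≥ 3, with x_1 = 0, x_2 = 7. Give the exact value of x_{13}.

13471920

Compute successive terms:
x_3 = 21, x_4 = 84, x_5 = 315, …, x_{10} = 247212, x_{11} = 937251, x_{12} = 3553389, x_{13} = 13471920.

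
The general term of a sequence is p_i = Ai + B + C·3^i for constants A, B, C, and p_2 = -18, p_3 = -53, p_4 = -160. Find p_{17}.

At i = 2, 3, 4: 2A + B + 9C = -18; 3A + B + 27C = -53; 4A + B + 81C = -160.
Subtracting the first from the second: A + 18C = -35.
Subtracting the second from the third: A + 54C = -107.
Solving: C = -2, A = 1, then B = -2.
Hence p_{17} = 1·17 + (-2) + (-2)·129140163 = -258280311.

-258280311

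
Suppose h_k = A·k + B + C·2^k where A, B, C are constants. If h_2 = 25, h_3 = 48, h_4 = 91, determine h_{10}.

Plug in k = 2, 3, 4: 2A + B + 4C = 25; 3A + B + 8C = 48; 4A + B + 16C = 91.
Subtracting the first from the second: A + 4C = 23.
Subtracting the second from the third: A + 8C = 43.
Solving: C = 5, A = 3, then B = -1.
Therefore h_{10} = 30 + (-1) + 5·1024 = 5149.

5149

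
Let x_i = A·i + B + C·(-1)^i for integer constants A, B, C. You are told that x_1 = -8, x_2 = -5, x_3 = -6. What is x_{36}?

29

The three given values yield: A + B - C = -8; 2A + B + C = -5; 3A + B - C = -6.
Subtracting the first from the second: A + 2C = 3.
Subtracting the second from the third: A - 2C = -1.
Solving: C = 1, A = 1, then B = -8.
Hence x_{36} = 1·36 + (-8) + 1·1 = 29.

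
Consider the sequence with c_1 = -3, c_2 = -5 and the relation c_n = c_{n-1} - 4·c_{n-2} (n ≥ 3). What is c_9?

Iterate the recurrence:
c_3 = 7, c_4 = 27, c_5 = -1, c_6 = -109, c_7 = -105, c_8 = 331, c_9 = 751.

751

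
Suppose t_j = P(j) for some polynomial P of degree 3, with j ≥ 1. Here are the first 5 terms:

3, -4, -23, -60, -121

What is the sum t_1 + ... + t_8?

-1264

1st diffs: -7, -19, -37, -61.
2nd diffs: -12, -18, -24.
3rd diffs: -6, -6 (constant).
So t_j = -j^3 + 4.
Continuing: -212, -339, -508.
Summing j = 1..8 (8 terms) gives -1264.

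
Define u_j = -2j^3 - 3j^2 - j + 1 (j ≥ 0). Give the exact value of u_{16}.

u_{16} = -2·16^3 - 3·16^2 - 1·16 + 1 = -8975.

-8975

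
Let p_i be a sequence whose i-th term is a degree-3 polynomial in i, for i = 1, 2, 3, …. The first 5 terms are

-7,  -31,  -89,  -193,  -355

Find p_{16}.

1st diffs: -24, -58, -104, -162.
2nd diffs: -34, -46, -58.
3rd diffs: -12, -12 (constant).
Newton forward-difference form: p_i = -7 + (-24)·C(i-1,1) + (-34)·C(i-1,2) + (-12)·C(i-1,3).
At i = 16: i-1 = 15, so p_{16} = -7 - 360 - 3570 - 5460 = -9397.

-9397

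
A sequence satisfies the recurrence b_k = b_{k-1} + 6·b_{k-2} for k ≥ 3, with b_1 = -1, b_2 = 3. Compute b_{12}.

37887

Step forward from the initial values:
b_3 = -3  b_4 = 15  b_5 = -3  b_6 = 87  b_7 = 69  b_8 = 591  b_9 = 1005  b_{10} = 4551  b_{11} = 10581  b_{12} = 37887.
(Characteristic roots are 3 and -2.)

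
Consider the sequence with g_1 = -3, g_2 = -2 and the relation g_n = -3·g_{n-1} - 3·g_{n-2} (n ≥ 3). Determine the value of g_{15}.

10935

Step forward from the initial values:
g_3 = 15; g_4 = -39; g_5 = 72; …; g_{12} = 2673; g_{13} = -2187; g_{14} = -1458; g_{15} = 10935.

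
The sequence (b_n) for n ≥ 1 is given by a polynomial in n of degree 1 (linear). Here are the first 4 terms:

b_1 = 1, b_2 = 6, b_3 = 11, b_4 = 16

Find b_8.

1st diffs: 5, 5, 5 (constant).
So b_n = 5n - 4.
Evaluating at n = 8 gives b_8 = 36.

36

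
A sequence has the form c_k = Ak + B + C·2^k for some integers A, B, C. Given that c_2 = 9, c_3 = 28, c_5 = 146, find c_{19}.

At k = 2, 3, 5: 2A + B + 4C = 9; 3A + B + 8C = 28; 5A + B + 32C = 146.
Subtracting the first from the second: A + 4C = 19.
Subtracting the second from the third: 2A + 24C = 118.
Solving: C = 5, A = -1, then B = -9.
So c_k = -1·k + (-9) + 5·2^k; at k=19 this is 2621412.

2621412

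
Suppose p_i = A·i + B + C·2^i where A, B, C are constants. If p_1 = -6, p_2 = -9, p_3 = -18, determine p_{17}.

The three given values yield: A + B + 2C = -6; 2A + B + 4C = -9; 3A + B + 8C = -18.
Subtracting the first from the second: A + 2C = -3.
Subtracting the second from the third: A + 4C = -9.
Solving: C = -3, A = 3, then B = -3.
Hence p_{17} = 3·17 + (-3) + (-3)·131072 = -393168.

-393168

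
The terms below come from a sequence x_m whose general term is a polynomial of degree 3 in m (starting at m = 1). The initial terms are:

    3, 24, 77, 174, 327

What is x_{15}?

7577

1st diffs: 21, 53, 97, 153.
2nd diffs: 32, 44, 56.
3rd diffs: 12, 12 (constant).
Newton forward-difference form: x_m = 3 + 21·C(m-1,1) + 32·C(m-1,2) + 12·C(m-1,3).
At m = 15: m-1 = 14, so x_{15} = 3 + 294 + 2912 + 4368 = 7577.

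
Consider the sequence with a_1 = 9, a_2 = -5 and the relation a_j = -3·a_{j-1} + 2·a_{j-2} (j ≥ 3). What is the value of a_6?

-1397

Compute successive terms:
a_3 = 33; a_4 = -109; a_5 = 393; a_6 = -1397.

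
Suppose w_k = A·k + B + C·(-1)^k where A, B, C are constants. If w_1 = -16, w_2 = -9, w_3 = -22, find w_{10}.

At k = 1, 2, 3: A + B - C = -16; 2A + B + C = -9; 3A + B - C = -22.
Subtracting the first from the second: A + 2C = 7.
Subtracting the second from the third: A - 2C = -13.
Solving: C = 5, A = -3, then B = -8.
Therefore w_{10} = -30 + (-8) + 5·1 = -33.

-33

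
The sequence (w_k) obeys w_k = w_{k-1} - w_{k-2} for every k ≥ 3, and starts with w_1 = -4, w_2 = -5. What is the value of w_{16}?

Iterate the recurrence:
w_3 = -1; w_4 = 4; w_5 = 5; …; w_{13} = -4; w_{14} = -5; w_{15} = -1; w_{16} = 4.

4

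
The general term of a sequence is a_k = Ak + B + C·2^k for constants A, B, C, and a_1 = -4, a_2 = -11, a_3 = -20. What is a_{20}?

Write the equations: A + B + 2C = -4; 2A + B + 4C = -11; 3A + B + 8C = -20.
Subtracting the first from the second: A + 2C = -7.
Subtracting the second from the third: A + 4C = -9.
Solving: C = -1, A = -5, then B = 3.
Therefore a_{20} = -100 + 3 + (-1)·1048576 = -1048673.

-1048673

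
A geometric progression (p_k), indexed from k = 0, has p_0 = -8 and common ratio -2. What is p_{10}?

p_k = (-8)·(-2)^(k-0).
p_{10} = (-8)·(-2)^10 = -8192.

-8192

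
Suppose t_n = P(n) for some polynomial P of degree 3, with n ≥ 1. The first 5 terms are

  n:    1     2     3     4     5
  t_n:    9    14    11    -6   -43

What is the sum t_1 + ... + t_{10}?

1st diffs: 5, -3, -17, -37.
2nd diffs: -8, -14, -20.
3rd diffs: -6, -6 (constant).
Newton forward-difference form: t_n = 9 + 5·C(n-1,1) + (-8)·C(n-1,2) + (-6)·C(n-1,3).
Continuing: …, -106, -201, -334, -511, …, t_{10} = -738.
Summing n = 1..10 (10 terms) gives -1905.

-1905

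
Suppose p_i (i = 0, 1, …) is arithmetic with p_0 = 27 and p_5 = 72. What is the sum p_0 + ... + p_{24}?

Common difference d = (72 - 27) / (5 - 0) = 9.
p_i = 27 + (i - 0)·9.
p_{24} = 243; S = 25·(27 + 243)/2 = 3375.

3375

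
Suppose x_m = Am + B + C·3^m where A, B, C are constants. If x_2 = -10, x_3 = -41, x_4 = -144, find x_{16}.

-86093364

Plug in m = 2, 3, 4: 2A + B + 9C = -10; 3A + B + 27C = -41; 4A + B + 81C = -144.
Subtracting the first from the second: A + 18C = -31.
Subtracting the second from the third: A + 54C = -103.
Solving: C = -2, A = 5, then B = -2.
Hence x_{16} = 5·16 + (-2) + (-2)·43046721 = -86093364.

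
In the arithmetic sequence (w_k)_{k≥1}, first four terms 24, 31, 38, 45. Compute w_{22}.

Common difference d = 7.
w_k = 24 + (k - 1)·7.
w_{22} = 24 + 21·7 = 171.

171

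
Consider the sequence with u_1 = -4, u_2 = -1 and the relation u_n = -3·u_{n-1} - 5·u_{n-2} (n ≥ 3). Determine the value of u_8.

1511

u_3 = 23, u_4 = -64, u_5 = 77, u_6 = 89, u_7 = -652, u_8 = 1511.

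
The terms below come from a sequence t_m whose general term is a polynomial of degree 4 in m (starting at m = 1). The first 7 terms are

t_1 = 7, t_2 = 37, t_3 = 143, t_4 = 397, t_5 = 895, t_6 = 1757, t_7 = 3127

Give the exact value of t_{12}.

1st diffs: 30, 106, 254, 498, 862, 1370.
2nd diffs: 76, 148, 244, 364, 508.
3rd diffs: 72, 96, 120, 144.
4th diffs: 24, 24, 24 (constant).
Newton forward-difference form: t_m = 7 + 30·C(m-1,1) + 76·C(m-1,2) + 72·C(m-1,3) + 24·C(m-1,4).
At m = 12: m-1 = 11, so t_{12} = 7 + 330 + 4180 + 11880 + 7920 = 24317.

24317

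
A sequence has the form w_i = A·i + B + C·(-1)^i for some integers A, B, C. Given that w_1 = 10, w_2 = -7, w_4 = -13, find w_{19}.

-44

Plug in i = 1, 2, 4: A + B - C = 10; 2A + B + C = -7; 4A + B + C = -13.
Subtracting the first from the second: A + 2C = -17.
Subtracting the second from the third: 2A = -6.
Solving: C = -7, A = -3, then B = 6.
Hence w_{19} = -3·19 + 6 + (-7)·(-1) = -44.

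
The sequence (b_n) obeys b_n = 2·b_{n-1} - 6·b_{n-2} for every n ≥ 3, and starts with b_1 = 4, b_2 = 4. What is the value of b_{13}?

61184

Step forward from the initial values:
b_3 = -16;  b_4 = -56;  b_5 = -16;  …;  b_{10} = -7616;  b_{11} = 15104;  b_{12} = 75904;  b_{13} = 61184.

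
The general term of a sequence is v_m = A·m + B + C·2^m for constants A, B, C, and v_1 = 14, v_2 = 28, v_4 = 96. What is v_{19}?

2621516

Plug in m = 1, 2, 4: A + B + 2C = 14; 2A + B + 4C = 28; 4A + B + 16C = 96.
Subtracting the first from the second: A + 2C = 14.
Subtracting the second from the third: 2A + 12C = 68.
Solving: C = 5, A = 4, then B = 0.
Therefore v_{19} = 76 + 0 + 5·524288 = 2621516.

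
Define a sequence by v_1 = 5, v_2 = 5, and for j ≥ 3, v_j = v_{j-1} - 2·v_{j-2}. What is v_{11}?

Step forward from the initial values:
v_3 = -5  v_4 = -15  v_5 = -5  v_6 = 25  v_7 = 35  v_8 = -15  v_9 = -85  v_{10} = -55  v_{11} = 115.

115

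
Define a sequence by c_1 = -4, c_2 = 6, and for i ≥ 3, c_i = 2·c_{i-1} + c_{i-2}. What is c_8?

Step forward from the initial values:
c_3 = 8;  c_4 = 22;  c_5 = 52;  c_6 = 126;  c_7 = 304;  c_8 = 734.

734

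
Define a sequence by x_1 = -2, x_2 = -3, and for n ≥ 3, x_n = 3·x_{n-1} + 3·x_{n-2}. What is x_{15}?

-126769455

Iterate the recurrence:
x_3 = -15; x_4 = -54; x_5 = -207; …; x_{12} = -2326239; x_{13} = -8819442; x_{14} = -33437043; x_{15} = -126769455.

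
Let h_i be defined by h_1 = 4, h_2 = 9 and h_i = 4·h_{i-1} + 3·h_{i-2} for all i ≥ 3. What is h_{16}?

Applying the relation repeatedly:
h_3 = 48  h_4 = 219  h_5 = 1020  …  h_{13} = 221265516  h_{14} = 1027944561  h_{15} = 4775574792  h_{16} = 22186132851.

22186132851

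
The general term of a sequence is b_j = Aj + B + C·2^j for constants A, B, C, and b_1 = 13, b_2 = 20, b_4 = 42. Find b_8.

Plug in j = 1, 2, 4: A + B + 2C = 13; 2A + B + 4C = 20; 4A + B + 16C = 42.
Subtracting the first from the second: A + 2C = 7.
Subtracting the second from the third: 2A + 12C = 22.
Solving: C = 1, A = 5, then B = 6.
Therefore b_8 = 40 + 6 + 1·256 = 302.

302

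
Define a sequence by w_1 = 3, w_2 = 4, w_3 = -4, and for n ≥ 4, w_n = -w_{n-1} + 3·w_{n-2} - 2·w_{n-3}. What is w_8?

Compute successive terms:
w_4 = 10, w_5 = -30, w_6 = 68, w_7 = -178, w_8 = 442.

442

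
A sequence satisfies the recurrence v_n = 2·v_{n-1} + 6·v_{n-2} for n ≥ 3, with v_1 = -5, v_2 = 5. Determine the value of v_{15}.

-44721920

v_3 = -20, v_4 = -10, v_5 = -140, …, v_{12} = -921760, v_{13} = -3366080, v_{14} = -12262720, v_{15} = -44721920.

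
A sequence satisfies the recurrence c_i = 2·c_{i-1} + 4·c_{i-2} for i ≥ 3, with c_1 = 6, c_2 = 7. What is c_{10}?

Iterate the recurrence:
c_3 = 38;  c_4 = 104;  c_5 = 360;  c_6 = 1136;  c_7 = 3712;  c_8 = 11968;  c_9 = 38784;  c_{10} = 125440.

125440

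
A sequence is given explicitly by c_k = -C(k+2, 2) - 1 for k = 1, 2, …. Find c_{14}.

C(16, 2) = 120, so c_{14} = -121.

-121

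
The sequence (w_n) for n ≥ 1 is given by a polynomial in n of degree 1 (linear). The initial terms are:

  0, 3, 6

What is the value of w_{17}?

48

1st diffs: 3, 3 (constant).
So w_n = 3n - 3.
Evaluating at n = 17 gives w_{17} = 48.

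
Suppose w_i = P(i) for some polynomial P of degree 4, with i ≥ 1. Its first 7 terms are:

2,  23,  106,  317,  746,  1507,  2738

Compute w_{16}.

69617

1st diffs: 21, 83, 211, 429, 761, 1231.
2nd diffs: 62, 128, 218, 332, 470.
3rd diffs: 66, 90, 114, 138.
4th diffs: 24, 24, 24 (constant).
Newton forward-difference form: w_i = 2 + 21·C(i-1,1) + 62·C(i-1,2) + 66·C(i-1,3) + 24·C(i-1,4).
At i = 16: i-1 = 15, so w_{16} = 2 + 315 + 6510 + 30030 + 32760 = 69617.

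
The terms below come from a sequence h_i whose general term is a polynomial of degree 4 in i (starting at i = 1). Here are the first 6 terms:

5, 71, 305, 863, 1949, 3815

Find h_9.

17333

1st diffs: 66, 234, 558, 1086, 1866.
2nd diffs: 168, 324, 528, 780.
3rd diffs: 156, 204, 252.
4th diffs: 48, 48 (constant).
Newton forward-difference form: h_i = 5 + 66·C(i-1,1) + 168·C(i-1,2) + 156·C(i-1,3) + 48·C(i-1,4).
At i = 9: i-1 = 8, so h_9 = 5 + 528 + 4704 + 8736 + 3360 = 17333.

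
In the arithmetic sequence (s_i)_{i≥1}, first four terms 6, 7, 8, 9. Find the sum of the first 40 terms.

Common difference d = 1.
s_i = 6 + (i - 1)·1.
s_{40} = 45; S = 40·(6 + 45)/2 = 1020.

1020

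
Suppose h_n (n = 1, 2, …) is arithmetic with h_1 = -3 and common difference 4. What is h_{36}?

137

h_n = -3 + (n - 1)·4.
h_{36} = -3 + 35·4 = 137.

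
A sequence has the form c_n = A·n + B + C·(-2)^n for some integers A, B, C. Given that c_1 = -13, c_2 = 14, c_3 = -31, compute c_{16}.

Plug in n = 1, 2, 3: A + B - 2C = -13; 2A + B + 4C = 14; 3A + B - 8C = -31.
Subtracting the first from the second: A + 6C = 27.
Subtracting the second from the third: A - 12C = -45.
Solving: C = 4, A = 3, then B = -8.
Therefore c_{16} = 48 + (-8) + 4·65536 = 262184.

262184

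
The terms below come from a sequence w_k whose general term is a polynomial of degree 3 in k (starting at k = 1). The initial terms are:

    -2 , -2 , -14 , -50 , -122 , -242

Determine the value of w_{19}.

-11630

1st diffs: 0, -12, -36, -72, -120.
2nd diffs: -12, -24, -36, -48.
3rd diffs: -12, -12, -12 (constant).
Newton forward-difference form: w_k = -2 + (-12)·C(k-1,2) + (-12)·C(k-1,3).
At k = 19: k-1 = 18, so w_{19} = -2 - 1836 - 9792 = -11630.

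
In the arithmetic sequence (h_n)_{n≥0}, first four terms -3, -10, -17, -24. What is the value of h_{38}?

Common difference d = -7.
h_n = -3 + (n - 0)·(-7).
h_{38} = -3 + 38·(-7) = -269.

-269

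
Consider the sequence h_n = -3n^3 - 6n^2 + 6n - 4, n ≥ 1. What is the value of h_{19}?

-22633

h_{19} = -3·19^3 - 6·19^2 + 6·19 - 4 = -22633.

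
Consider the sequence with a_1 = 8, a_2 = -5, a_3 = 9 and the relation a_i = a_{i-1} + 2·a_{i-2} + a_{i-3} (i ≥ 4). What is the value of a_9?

419

Compute successive terms:
a_4 = 7; a_5 = 20; a_6 = 43; a_7 = 90; a_8 = 196; a_9 = 419.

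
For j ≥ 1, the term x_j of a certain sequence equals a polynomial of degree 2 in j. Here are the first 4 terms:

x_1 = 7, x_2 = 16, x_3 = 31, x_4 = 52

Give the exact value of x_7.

1st diffs: 9, 15, 21.
2nd diffs: 6, 6 (constant).
Newton forward-difference form: x_j = 7 + 9·C(j-1,1) + 6·C(j-1,2).
At j = 7: j-1 = 6, so x_7 = 7 + 54 + 90 = 151.

151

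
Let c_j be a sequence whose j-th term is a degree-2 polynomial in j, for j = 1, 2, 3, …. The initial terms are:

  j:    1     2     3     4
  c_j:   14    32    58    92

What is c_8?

308

1st diffs: 18, 26, 34.
2nd diffs: 8, 8 (constant).
Newton forward-difference form: c_j = 14 + 18·C(j-1,1) + 8·C(j-1,2).
At j = 8: j-1 = 7, so c_8 = 14 + 126 + 168 = 308.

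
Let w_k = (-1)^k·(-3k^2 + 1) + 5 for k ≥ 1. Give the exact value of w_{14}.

(-1)^14 = 1; -3k^2 + 1 at k=14 is -587; so w_{14} = -582.

-582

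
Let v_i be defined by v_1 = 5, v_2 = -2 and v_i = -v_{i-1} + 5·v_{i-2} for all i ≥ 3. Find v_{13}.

Iterate the recurrence:
v_3 = 27;  v_4 = -37;  v_5 = 172;  …;  v_{10} = -24097;  v_{11} = 69532;  v_{12} = -190017;  v_{13} = 537677.

537677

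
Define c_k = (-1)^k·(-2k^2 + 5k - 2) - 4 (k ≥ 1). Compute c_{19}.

625

(-1)^19 = -1; -2k^2 + 5k - 2 at k=19 is -629; so c_{19} = 625.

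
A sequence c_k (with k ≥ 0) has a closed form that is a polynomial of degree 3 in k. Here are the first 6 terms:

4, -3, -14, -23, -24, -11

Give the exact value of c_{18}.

1st diffs: -7, -11, -9, -1, 13.
2nd diffs: -4, 2, 8, 14.
3rd diffs: 6, 6, 6 (constant).
Newton forward-difference form: c_k = 4 + (-7)·C(k,1) + (-4)·C(k,2) + 6·C(k,3).
At k = 18: k = 18, so c_{18} = 4 - 126 - 612 + 4896 = 4162.

4162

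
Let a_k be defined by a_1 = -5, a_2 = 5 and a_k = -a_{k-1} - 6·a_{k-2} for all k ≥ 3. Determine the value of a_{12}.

Iterate the recurrence:
a_3 = 25  a_4 = -55  a_5 = -95  a_6 = 425  a_7 = 145  a_8 = -2695  a_9 = 1825  a_{10} = 14345  a_{11} = -25295  a_{12} = -60775.

-60775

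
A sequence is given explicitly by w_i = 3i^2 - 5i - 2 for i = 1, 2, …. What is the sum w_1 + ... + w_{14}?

Over i = 1..14: Σi = 105, Σi² = 1015.
Total = (3)·1015 + (-5)·105 + (-2)·14 = 2492.

2492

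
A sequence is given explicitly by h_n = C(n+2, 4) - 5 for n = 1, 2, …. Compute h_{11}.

C(13, 4) = 715, so h_{11} = 710.

710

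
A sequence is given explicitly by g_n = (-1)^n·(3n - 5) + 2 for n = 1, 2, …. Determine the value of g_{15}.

(-1)^15 = -1; 3n - 5 at n=15 is 40; so g_{15} = -38.

-38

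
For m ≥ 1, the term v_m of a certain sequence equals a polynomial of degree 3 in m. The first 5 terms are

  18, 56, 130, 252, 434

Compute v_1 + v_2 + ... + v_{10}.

1st diffs: 38, 74, 122, 182.
2nd diffs: 36, 48, 60.
3rd diffs: 12, 12 (constant).
Newton forward-difference form: v_m = 18 + 38·C(m-1,1) + 36·C(m-1,2) + 12·C(m-1,3).
Continuing: …, 688, 1026, 1460, 2002, …, v_{10} = 2664.
Summing m = 1..10 (10 terms) gives 8730.

8730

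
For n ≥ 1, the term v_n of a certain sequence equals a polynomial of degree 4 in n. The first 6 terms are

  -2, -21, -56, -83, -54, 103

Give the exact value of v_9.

1st diffs: -19, -35, -27, 29, 157.
2nd diffs: -16, 8, 56, 128.
3rd diffs: 24, 48, 72.
4th diffs: 24, 24 (constant).
Newton forward-difference form: v_n = -2 + (-19)·C(n-1,1) + (-16)·C(n-1,2) + 24·C(n-1,3) + 24·C(n-1,4).
At n = 9: n-1 = 8, so v_9 = -2 - 152 - 448 + 1344 + 1680 = 2422.

2422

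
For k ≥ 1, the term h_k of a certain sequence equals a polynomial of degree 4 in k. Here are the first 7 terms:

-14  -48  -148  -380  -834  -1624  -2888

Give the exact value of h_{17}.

1st diffs: -34, -100, -232, -454, -790, -1264.
2nd diffs: -66, -132, -222, -336, -474.
3rd diffs: -66, -90, -114, -138.
4th diffs: -24, -24, -24 (constant).
Newton forward-difference form: h_k = -14 + (-34)·C(k-1,1) + (-66)·C(k-1,2) + (-66)·C(k-1,3) + (-24)·C(k-1,4).
At k = 17: k-1 = 16, so h_{17} = -14 - 544 - 7920 - 36960 - 43680 = -89118.

-89118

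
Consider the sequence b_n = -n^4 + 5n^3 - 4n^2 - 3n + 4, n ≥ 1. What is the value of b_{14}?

b_{14} = -1·14^4 + 5·14^3 - 4·14^2 - 3·14 + 4 = -25518.

-25518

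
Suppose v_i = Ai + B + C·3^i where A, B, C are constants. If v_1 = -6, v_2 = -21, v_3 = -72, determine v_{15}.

-43046676

The three given values yield: A + B + 3C = -6; 2A + B + 9C = -21; 3A + B + 27C = -72.
Subtracting the first from the second: A + 6C = -15.
Subtracting the second from the third: A + 18C = -51.
Solving: C = -3, A = 3, then B = 0.
Hence v_{15} = 3·15 + 0 + (-3)·14348907 = -43046676.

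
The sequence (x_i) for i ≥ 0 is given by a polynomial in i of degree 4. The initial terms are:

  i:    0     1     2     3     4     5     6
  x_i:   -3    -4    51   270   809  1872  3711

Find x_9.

1st diffs: -1, 55, 219, 539, 1063, 1839.
2nd diffs: 56, 164, 320, 524, 776.
3rd diffs: 108, 156, 204, 252.
4th diffs: 48, 48, 48 (constant).
Newton forward-difference form: x_i = -3 + (-1)·C(i,1) + 56·C(i,2) + 108·C(i,3) + 48·C(i,4).
At i = 9: i = 9, so x_9 = -3 - 9 + 2016 + 9072 + 6048 = 17124.

17124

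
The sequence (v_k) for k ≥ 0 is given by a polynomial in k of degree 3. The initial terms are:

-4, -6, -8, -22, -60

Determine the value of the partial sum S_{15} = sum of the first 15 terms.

1st diffs: -2, -2, -14, -38.
2nd diffs: 0, -12, -24.
3rd diffs: -12, -12 (constant).
Newton forward-difference form: v_k = -4 + (-2)·C(k,1) + (-12)·C(k,3).
Continuing: …, -134, -256, -438, -692, …, v_{14} = -4400.
Summing k = 0..14 (15 terms) gives -16650.

-16650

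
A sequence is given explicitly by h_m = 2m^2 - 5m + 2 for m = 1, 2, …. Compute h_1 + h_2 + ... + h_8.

244

Over m = 1..8: Σm = 36, Σm² = 204.
Total = (2)·204 + (-5)·36 + (2)·8 = 244.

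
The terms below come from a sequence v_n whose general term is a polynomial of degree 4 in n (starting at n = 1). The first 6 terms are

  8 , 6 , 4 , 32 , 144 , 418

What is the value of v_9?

1st diffs: -2, -2, 28, 112, 274.
2nd diffs: 0, 30, 84, 162.
3rd diffs: 30, 54, 78.
4th diffs: 24, 24 (constant).
So v_n = n^4 - 5n^3 + 5n^2 + 3n + 4.
Evaluating at n = 9 gives v_9 = 3352.

3352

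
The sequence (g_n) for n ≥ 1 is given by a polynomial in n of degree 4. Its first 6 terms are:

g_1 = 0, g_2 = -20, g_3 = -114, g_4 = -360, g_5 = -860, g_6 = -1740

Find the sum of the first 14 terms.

1st diffs: -20, -94, -246, -500, -880.
2nd diffs: -74, -152, -254, -380.
3rd diffs: -78, -102, -126.
4th diffs: -24, -24 (constant).
So g_n = -n^4 - 3n^3 + 6n^2 - 2n.
Continuing: …, -3150, -5264, -8280, -12420, …, g_{14} = -45500.
Summing n = 1..14 (14 terms) gives -154882.

-154882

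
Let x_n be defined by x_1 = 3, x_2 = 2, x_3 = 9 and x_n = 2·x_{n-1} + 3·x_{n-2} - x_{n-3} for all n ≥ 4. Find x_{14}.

983348

x_4 = 21  x_5 = 67  x_6 = 188  …  x_{11} = 39819  x_{12} = 115941  x_{13} = 337672  x_{14} = 983348.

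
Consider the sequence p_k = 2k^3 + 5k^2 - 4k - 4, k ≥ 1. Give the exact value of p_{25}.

34271

p_{25} = 2·25^3 + 5·25^2 - 4·25 - 4 = 34271.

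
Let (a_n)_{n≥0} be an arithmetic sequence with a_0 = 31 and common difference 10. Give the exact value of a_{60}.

a_n = 31 + (n - 0)·10.
a_{60} = 31 + 60·10 = 631.

631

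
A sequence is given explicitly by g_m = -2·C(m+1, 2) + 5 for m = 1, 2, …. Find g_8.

-67

C(9, 2) = 36, so g_8 = -67.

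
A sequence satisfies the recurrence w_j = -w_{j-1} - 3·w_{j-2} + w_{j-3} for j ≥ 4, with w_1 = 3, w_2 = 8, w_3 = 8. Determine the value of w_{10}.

-516

Compute successive terms:
w_4 = -29, w_5 = 13, w_6 = 82, w_7 = -150, w_8 = -83, w_9 = 615, w_{10} = -516.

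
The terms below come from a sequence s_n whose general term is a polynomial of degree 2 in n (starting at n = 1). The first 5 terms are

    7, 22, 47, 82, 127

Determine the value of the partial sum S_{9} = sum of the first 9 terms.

1443

1st diffs: 15, 25, 35, 45.
2nd diffs: 10, 10, 10 (constant).
Newton forward-difference form: s_n = 7 + 15·C(n-1,1) + 10·C(n-1,2).
Continuing: 182, 247, 322, 407.
Summing n = 1..9 (9 terms) gives 1443.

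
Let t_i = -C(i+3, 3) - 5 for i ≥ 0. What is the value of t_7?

-125

C(10, 3) = 120, so t_7 = -125.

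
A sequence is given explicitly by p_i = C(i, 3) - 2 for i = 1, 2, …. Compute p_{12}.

218

C(12, 3) = 220, so p_{12} = 218.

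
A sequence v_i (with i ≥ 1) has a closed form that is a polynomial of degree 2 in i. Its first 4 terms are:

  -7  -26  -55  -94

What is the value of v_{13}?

-895

1st diffs: -19, -29, -39.
2nd diffs: -10, -10 (constant).
Newton forward-difference form: v_i = -7 + (-19)·C(i-1,1) + (-10)·C(i-1,2).
At i = 13: i-1 = 12, so v_{13} = -7 - 228 - 660 = -895.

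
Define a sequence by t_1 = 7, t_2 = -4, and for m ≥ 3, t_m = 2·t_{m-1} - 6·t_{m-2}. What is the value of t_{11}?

Applying the relation repeatedly:
t_3 = -50; t_4 = -76; t_5 = 148; t_6 = 752; t_7 = 616; t_8 = -3280; t_9 = -10256; t_{10} = -832; t_{11} = 59872.

59872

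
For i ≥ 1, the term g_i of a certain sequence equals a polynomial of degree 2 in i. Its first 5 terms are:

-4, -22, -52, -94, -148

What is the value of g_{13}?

1st diffs: -18, -30, -42, -54.
2nd diffs: -12, -12, -12 (constant).
Newton forward-difference form: g_i = -4 + (-18)·C(i-1,1) + (-12)·C(i-1,2).
At i = 13: i-1 = 12, so g_{13} = -4 - 216 - 792 = -1012.

-1012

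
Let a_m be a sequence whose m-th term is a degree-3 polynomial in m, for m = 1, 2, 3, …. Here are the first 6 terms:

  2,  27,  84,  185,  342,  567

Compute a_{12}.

4017

1st diffs: 25, 57, 101, 157, 225.
2nd diffs: 32, 44, 56, 68.
3rd diffs: 12, 12, 12 (constant).
So a_m = 2m^3 + 4m^2 - m - 3.
Evaluating at m = 12 gives a_{12} = 4017.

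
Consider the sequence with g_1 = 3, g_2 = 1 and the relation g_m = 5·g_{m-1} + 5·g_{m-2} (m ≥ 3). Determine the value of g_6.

Step forward from the initial values:
g_3 = 20, g_4 = 105, g_5 = 625, g_6 = 3650.

3650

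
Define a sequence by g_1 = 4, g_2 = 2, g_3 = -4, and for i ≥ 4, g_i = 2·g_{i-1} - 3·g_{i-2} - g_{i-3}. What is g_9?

118

Applying the relation repeatedly:
g_4 = -18  g_5 = -26  g_6 = 6  g_7 = 108  g_8 = 224  g_9 = 118.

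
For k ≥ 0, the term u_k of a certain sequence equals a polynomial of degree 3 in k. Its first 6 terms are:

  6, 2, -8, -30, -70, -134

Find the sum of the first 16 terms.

-14664

1st diffs: -4, -10, -22, -40, -64.
2nd diffs: -6, -12, -18, -24.
3rd diffs: -6, -6, -6 (constant).
Newton forward-difference form: u_k = 6 + (-4)·C(k,1) + (-6)·C(k,2) + (-6)·C(k,3).
Continuing: …, -228, -358, -530, -750, …, u_{15} = -3414.
Summing k = 0..15 (16 terms) gives -14664.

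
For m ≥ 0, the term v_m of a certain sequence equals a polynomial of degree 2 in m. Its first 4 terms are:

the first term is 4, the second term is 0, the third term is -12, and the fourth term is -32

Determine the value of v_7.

-192

1st diffs: -4, -12, -20.
2nd diffs: -8, -8 (constant).
Newton forward-difference form: v_m = 4 + (-4)·C(m,1) + (-8)·C(m,2).
At m = 7: m = 7, so v_7 = 4 - 28 - 168 = -192.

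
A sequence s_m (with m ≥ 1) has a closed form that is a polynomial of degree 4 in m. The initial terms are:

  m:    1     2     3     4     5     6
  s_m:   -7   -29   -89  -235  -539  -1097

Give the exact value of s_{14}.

-34145

1st diffs: -22, -60, -146, -304, -558.
2nd diffs: -38, -86, -158, -254.
3rd diffs: -48, -72, -96.
4th diffs: -24, -24 (constant).
Newton forward-difference form: s_m = -7 + (-22)·C(m-1,1) + (-38)·C(m-1,2) + (-48)·C(m-1,3) + (-24)·C(m-1,4).
At m = 14: m-1 = 13, so s_{14} = -7 - 286 - 2964 - 13728 - 17160 = -34145.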